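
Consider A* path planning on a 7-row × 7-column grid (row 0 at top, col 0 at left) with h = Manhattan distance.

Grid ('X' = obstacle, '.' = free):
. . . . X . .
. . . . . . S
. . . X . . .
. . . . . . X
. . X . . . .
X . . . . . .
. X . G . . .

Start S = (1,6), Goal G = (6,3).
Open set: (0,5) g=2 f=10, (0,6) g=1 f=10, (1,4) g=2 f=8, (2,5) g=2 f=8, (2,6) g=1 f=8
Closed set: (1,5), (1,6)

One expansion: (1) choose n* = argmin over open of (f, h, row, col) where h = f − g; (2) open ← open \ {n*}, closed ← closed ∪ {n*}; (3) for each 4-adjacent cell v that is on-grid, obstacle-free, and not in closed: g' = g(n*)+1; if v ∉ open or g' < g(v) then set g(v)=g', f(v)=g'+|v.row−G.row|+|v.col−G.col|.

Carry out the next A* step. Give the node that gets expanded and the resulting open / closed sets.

expanded=(1,4); open=[(0,5) g=2 f=10, (0,6) g=1 f=10, (1,3) g=3 f=8, (2,4) g=3 f=8, (2,5) g=2 f=8, (2,6) g=1 f=8]; closed=[(1,4), (1,5), (1,6)]

step 1: expand (1,4) (f=8, h=6) → closed; open now [(0,5) g=2 f=10, (0,6) g=1 f=10, (1,3) g=3 f=8, (2,4) g=3 f=8, (2,5) g=2 f=8, (2,6) g=1 f=8]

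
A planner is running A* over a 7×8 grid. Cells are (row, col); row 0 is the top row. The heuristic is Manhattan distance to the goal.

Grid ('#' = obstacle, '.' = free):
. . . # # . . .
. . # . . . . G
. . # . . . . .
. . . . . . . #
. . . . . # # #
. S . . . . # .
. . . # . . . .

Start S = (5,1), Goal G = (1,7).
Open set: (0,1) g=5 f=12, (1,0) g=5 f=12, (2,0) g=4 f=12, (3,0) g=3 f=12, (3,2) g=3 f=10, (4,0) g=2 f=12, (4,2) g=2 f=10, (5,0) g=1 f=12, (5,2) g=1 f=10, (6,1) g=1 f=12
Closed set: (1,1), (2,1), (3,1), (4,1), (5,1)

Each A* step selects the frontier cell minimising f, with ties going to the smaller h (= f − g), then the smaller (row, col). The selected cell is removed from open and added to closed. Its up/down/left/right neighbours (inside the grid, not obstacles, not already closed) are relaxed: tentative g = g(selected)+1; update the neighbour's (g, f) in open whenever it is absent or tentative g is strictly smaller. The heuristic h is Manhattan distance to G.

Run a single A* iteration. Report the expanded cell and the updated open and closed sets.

step 1: expand (3,2) (f=10, h=7) → closed; open now [(0,1) g=5 f=12, (1,0) g=5 f=12, (2,0) g=4 f=12, (3,0) g=3 f=12, (3,3) g=4 f=10, (4,0) g=2 f=12, (4,2) g=2 f=10, (5,0) g=1 f=12, (5,2) g=1 f=10, (6,1) g=1 f=12]

expanded=(3,2); open=[(0,1) g=5 f=12, (1,0) g=5 f=12, (2,0) g=4 f=12, (3,0) g=3 f=12, (3,3) g=4 f=10, (4,0) g=2 f=12, (4,2) g=2 f=10, (5,0) g=1 f=12, (5,2) g=1 f=10, (6,1) g=1 f=12]; closed=[(1,1), (2,1), (3,1), (3,2), (4,1), (5,1)]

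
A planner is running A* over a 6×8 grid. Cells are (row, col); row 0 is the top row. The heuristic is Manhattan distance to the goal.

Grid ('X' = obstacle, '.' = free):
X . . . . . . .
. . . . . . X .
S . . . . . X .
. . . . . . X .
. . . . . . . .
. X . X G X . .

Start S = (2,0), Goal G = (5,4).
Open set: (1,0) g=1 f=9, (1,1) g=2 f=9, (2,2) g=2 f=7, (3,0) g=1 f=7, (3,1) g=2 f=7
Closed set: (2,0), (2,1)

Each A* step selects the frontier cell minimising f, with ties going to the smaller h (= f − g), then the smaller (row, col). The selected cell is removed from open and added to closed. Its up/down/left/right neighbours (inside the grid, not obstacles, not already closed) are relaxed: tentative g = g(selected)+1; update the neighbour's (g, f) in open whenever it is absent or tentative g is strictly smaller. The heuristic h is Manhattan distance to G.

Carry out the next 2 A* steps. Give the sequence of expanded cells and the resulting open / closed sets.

order=[(2,2) → (2,3)]; open=[(1,0) g=1 f=9, (1,1) g=2 f=9, (1,2) g=3 f=9, (1,3) g=4 f=9, (2,4) g=4 f=7, (3,0) g=1 f=7, (3,1) g=2 f=7, (3,2) g=3 f=7, (3,3) g=4 f=7]; closed=[(2,0), (2,1), (2,2), (2,3)]

step 1: expand (2,2) (f=7, h=5) → closed; open now [(1,0) g=1 f=9, (1,1) g=2 f=9, (1,2) g=3 f=9, (2,3) g=3 f=7, (3,0) g=1 f=7, (3,1) g=2 f=7, (3,2) g=3 f=7]
step 2: expand (2,3) (f=7, h=4) → closed; open now [(1,0) g=1 f=9, (1,1) g=2 f=9, (1,2) g=3 f=9, (1,3) g=4 f=9, (2,4) g=4 f=7, (3,0) g=1 f=7, (3,1) g=2 f=7, (3,2) g=3 f=7, (3,3) g=4 f=7]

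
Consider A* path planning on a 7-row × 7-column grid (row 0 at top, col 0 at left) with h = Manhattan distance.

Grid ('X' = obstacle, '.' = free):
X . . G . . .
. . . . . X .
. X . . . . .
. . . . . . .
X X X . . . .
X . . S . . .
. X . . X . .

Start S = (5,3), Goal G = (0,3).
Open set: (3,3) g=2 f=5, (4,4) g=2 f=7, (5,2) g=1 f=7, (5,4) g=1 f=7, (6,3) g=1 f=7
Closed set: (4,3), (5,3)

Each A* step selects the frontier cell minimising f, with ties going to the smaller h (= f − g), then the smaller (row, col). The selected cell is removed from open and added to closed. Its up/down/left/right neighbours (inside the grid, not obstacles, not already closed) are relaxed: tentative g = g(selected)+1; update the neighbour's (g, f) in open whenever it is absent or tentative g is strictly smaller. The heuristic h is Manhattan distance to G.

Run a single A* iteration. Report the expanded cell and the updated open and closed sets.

step 1: expand (3,3) (f=5, h=3) → closed; open now [(2,3) g=3 f=5, (3,2) g=3 f=7, (3,4) g=3 f=7, (4,4) g=2 f=7, (5,2) g=1 f=7, (5,4) g=1 f=7, (6,3) g=1 f=7]

expanded=(3,3); open=[(2,3) g=3 f=5, (3,2) g=3 f=7, (3,4) g=3 f=7, (4,4) g=2 f=7, (5,2) g=1 f=7, (5,4) g=1 f=7, (6,3) g=1 f=7]; closed=[(3,3), (4,3), (5,3)]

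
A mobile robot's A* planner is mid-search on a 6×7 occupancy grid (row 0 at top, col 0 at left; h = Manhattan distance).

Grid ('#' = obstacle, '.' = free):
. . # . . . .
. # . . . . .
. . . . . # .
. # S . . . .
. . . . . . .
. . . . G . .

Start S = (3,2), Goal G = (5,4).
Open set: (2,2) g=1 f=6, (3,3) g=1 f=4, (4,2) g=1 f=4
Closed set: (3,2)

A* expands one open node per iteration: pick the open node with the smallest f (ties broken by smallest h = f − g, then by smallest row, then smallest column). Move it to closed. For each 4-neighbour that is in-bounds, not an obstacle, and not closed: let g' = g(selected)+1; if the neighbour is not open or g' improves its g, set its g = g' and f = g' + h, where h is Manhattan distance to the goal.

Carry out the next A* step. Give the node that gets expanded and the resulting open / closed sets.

expanded=(3,3); open=[(2,2) g=1 f=6, (2,3) g=2 f=6, (3,4) g=2 f=4, (4,2) g=1 f=4, (4,3) g=2 f=4]; closed=[(3,2), (3,3)]

step 1: expand (3,3) (f=4, h=3) → closed; open now [(2,2) g=1 f=6, (2,3) g=2 f=6, (3,4) g=2 f=4, (4,2) g=1 f=4, (4,3) g=2 f=4]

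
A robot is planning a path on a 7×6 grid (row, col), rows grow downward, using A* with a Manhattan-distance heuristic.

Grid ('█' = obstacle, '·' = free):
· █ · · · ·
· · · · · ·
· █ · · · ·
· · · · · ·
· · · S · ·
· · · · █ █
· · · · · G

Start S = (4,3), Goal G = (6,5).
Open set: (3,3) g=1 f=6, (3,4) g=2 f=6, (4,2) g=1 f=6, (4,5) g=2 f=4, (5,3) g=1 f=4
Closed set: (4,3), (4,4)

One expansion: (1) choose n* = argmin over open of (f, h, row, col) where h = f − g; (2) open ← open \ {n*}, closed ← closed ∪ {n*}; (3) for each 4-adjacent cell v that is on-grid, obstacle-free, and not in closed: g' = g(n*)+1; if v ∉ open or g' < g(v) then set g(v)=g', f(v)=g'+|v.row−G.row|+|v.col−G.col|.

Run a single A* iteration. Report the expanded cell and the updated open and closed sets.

step 1: expand (4,5) (f=4, h=2) → closed; open now [(3,3) g=1 f=6, (3,4) g=2 f=6, (3,5) g=3 f=6, (4,2) g=1 f=6, (5,3) g=1 f=4]

expanded=(4,5); open=[(3,3) g=1 f=6, (3,4) g=2 f=6, (3,5) g=3 f=6, (4,2) g=1 f=6, (5,3) g=1 f=4]; closed=[(4,3), (4,4), (4,5)]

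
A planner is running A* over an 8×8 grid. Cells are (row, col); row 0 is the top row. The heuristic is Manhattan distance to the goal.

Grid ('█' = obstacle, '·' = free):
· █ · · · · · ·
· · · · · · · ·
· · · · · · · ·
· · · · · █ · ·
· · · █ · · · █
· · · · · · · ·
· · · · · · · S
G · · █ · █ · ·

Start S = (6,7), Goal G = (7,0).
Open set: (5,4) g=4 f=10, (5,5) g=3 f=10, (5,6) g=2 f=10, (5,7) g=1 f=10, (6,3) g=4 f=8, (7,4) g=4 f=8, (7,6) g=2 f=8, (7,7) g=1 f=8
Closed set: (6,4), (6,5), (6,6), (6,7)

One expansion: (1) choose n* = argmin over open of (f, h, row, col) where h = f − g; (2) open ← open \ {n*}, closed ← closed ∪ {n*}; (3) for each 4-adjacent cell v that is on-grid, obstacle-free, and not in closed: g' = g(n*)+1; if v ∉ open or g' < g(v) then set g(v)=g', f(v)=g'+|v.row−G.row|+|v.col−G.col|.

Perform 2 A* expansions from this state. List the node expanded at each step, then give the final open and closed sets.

order=[(6,3) → (6,2)]; open=[(5,2) g=6 f=10, (5,3) g=5 f=10, (5,4) g=4 f=10, (5,5) g=3 f=10, (5,6) g=2 f=10, (5,7) g=1 f=10, (6,1) g=6 f=8, (7,2) g=6 f=8, (7,4) g=4 f=8, (7,6) g=2 f=8, (7,7) g=1 f=8]; closed=[(6,2), (6,3), (6,4), (6,5), (6,6), (6,7)]

step 1: expand (6,3) (f=8, h=4) → closed; open now [(5,3) g=5 f=10, (5,4) g=4 f=10, (5,5) g=3 f=10, (5,6) g=2 f=10, (5,7) g=1 f=10, (6,2) g=5 f=8, (7,4) g=4 f=8, (7,6) g=2 f=8, (7,7) g=1 f=8]
step 2: expand (6,2) (f=8, h=3) → closed; open now [(5,2) g=6 f=10, (5,3) g=5 f=10, (5,4) g=4 f=10, (5,5) g=3 f=10, (5,6) g=2 f=10, (5,7) g=1 f=10, (6,1) g=6 f=8, (7,2) g=6 f=8, (7,4) g=4 f=8, (7,6) g=2 f=8, (7,7) g=1 f=8]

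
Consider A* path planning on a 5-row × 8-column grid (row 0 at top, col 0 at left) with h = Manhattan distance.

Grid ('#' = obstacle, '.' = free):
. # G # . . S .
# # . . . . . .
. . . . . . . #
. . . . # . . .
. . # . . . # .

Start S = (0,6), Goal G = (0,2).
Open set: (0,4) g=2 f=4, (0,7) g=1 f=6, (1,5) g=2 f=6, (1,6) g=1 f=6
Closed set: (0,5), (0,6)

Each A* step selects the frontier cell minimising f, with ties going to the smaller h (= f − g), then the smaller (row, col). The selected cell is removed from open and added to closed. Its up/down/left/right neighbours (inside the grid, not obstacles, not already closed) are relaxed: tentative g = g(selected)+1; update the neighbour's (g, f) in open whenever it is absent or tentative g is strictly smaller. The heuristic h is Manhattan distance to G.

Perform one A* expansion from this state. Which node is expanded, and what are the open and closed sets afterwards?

expanded=(0,4); open=[(0,7) g=1 f=6, (1,4) g=3 f=6, (1,5) g=2 f=6, (1,6) g=1 f=6]; closed=[(0,4), (0,5), (0,6)]

step 1: expand (0,4) (f=4, h=2) → closed; open now [(0,7) g=1 f=6, (1,4) g=3 f=6, (1,5) g=2 f=6, (1,6) g=1 f=6]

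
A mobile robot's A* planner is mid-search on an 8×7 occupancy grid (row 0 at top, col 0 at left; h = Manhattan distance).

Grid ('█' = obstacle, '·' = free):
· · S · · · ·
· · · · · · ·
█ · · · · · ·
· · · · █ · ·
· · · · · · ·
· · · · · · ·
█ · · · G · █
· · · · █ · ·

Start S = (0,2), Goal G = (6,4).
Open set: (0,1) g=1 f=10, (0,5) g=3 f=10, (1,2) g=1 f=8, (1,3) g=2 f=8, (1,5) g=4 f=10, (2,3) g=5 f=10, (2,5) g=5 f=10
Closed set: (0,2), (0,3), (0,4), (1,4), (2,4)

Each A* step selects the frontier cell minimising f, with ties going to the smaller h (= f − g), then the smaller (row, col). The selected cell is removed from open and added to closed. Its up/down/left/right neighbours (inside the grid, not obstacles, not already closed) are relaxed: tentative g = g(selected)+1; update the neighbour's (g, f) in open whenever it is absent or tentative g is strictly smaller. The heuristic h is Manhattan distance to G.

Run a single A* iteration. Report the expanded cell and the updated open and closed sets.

expanded=(1,3); open=[(0,1) g=1 f=10, (0,5) g=3 f=10, (1,2) g=1 f=8, (1,5) g=4 f=10, (2,3) g=3 f=8, (2,5) g=5 f=10]; closed=[(0,2), (0,3), (0,4), (1,3), (1,4), (2,4)]

step 1: expand (1,3) (f=8, h=6) → closed; open now [(0,1) g=1 f=10, (0,5) g=3 f=10, (1,2) g=1 f=8, (1,5) g=4 f=10, (2,3) g=3 f=8, (2,5) g=5 f=10]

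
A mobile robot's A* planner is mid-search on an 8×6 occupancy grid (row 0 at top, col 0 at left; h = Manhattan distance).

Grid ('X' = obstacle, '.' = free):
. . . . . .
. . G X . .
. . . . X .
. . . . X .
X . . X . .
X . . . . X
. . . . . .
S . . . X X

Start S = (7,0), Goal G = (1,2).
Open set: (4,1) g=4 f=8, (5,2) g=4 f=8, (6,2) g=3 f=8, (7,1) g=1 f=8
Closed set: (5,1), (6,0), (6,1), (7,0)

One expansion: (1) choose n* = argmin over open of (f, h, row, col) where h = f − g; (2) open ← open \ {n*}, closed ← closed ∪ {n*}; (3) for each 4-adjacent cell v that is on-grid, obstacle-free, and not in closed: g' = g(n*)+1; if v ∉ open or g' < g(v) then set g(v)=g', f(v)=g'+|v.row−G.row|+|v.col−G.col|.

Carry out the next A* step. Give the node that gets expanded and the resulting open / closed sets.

step 1: expand (4,1) (f=8, h=4) → closed; open now [(3,1) g=5 f=8, (4,2) g=5 f=8, (5,2) g=4 f=8, (6,2) g=3 f=8, (7,1) g=1 f=8]

expanded=(4,1); open=[(3,1) g=5 f=8, (4,2) g=5 f=8, (5,2) g=4 f=8, (6,2) g=3 f=8, (7,1) g=1 f=8]; closed=[(4,1), (5,1), (6,0), (6,1), (7,0)]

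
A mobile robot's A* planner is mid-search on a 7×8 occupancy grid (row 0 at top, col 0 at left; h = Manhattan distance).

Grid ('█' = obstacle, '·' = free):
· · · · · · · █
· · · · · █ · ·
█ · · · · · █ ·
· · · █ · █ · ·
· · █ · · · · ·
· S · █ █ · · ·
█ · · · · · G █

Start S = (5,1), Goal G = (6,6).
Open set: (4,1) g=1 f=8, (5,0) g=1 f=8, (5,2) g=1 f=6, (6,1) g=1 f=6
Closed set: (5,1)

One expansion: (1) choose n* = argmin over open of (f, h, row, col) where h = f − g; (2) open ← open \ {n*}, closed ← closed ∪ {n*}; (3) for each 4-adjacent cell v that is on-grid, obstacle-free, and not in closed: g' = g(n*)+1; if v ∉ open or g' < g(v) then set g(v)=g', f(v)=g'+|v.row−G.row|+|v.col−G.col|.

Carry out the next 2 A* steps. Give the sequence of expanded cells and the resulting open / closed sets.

order=[(5,2) → (6,2)]; open=[(4,1) g=1 f=8, (5,0) g=1 f=8, (6,1) g=1 f=6, (6,3) g=3 f=6]; closed=[(5,1), (5,2), (6,2)]

step 1: expand (5,2) (f=6, h=5) → closed; open now [(4,1) g=1 f=8, (5,0) g=1 f=8, (6,1) g=1 f=6, (6,2) g=2 f=6]
step 2: expand (6,2) (f=6, h=4) → closed; open now [(4,1) g=1 f=8, (5,0) g=1 f=8, (6,1) g=1 f=6, (6,3) g=3 f=6]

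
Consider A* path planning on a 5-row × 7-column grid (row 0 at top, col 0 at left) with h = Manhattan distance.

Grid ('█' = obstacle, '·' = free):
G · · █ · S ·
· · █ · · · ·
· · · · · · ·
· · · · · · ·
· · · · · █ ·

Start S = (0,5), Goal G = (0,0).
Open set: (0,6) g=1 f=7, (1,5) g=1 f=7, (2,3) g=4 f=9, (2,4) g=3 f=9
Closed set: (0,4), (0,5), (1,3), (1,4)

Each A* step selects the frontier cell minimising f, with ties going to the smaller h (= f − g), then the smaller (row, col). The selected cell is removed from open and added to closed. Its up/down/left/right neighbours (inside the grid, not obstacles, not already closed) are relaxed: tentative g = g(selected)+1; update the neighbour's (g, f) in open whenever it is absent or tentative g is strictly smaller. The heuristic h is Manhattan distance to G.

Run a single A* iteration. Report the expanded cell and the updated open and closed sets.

expanded=(0,6); open=[(1,5) g=1 f=7, (1,6) g=2 f=9, (2,3) g=4 f=9, (2,4) g=3 f=9]; closed=[(0,4), (0,5), (0,6), (1,3), (1,4)]

step 1: expand (0,6) (f=7, h=6) → closed; open now [(1,5) g=1 f=7, (1,6) g=2 f=9, (2,3) g=4 f=9, (2,4) g=3 f=9]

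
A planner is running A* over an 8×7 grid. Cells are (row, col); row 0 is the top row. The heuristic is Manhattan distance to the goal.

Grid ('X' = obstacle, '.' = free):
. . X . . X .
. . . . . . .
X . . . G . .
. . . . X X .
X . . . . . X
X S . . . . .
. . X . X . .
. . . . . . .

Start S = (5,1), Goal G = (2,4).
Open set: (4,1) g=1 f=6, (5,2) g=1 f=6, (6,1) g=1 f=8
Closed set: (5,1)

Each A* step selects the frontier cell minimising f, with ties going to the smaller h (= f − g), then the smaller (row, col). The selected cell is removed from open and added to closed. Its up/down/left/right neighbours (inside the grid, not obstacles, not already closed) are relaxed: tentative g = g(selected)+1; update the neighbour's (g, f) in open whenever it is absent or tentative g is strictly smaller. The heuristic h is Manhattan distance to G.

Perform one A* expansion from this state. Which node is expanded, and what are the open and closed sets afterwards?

expanded=(4,1); open=[(3,1) g=2 f=6, (4,2) g=2 f=6, (5,2) g=1 f=6, (6,1) g=1 f=8]; closed=[(4,1), (5,1)]

step 1: expand (4,1) (f=6, h=5) → closed; open now [(3,1) g=2 f=6, (4,2) g=2 f=6, (5,2) g=1 f=6, (6,1) g=1 f=8]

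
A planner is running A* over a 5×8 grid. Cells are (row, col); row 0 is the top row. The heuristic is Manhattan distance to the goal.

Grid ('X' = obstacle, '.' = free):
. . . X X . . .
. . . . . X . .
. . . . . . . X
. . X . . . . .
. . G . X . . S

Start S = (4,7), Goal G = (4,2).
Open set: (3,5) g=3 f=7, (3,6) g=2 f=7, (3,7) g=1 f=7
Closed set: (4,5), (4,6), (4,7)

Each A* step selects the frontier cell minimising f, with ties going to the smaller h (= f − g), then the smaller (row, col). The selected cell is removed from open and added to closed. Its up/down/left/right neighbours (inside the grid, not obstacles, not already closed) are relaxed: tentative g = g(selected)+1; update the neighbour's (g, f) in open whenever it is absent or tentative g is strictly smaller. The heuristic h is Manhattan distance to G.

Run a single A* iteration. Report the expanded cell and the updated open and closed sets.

expanded=(3,5); open=[(2,5) g=4 f=9, (3,4) g=4 f=7, (3,6) g=2 f=7, (3,7) g=1 f=7]; closed=[(3,5), (4,5), (4,6), (4,7)]

step 1: expand (3,5) (f=7, h=4) → closed; open now [(2,5) g=4 f=9, (3,4) g=4 f=7, (3,6) g=2 f=7, (3,7) g=1 f=7]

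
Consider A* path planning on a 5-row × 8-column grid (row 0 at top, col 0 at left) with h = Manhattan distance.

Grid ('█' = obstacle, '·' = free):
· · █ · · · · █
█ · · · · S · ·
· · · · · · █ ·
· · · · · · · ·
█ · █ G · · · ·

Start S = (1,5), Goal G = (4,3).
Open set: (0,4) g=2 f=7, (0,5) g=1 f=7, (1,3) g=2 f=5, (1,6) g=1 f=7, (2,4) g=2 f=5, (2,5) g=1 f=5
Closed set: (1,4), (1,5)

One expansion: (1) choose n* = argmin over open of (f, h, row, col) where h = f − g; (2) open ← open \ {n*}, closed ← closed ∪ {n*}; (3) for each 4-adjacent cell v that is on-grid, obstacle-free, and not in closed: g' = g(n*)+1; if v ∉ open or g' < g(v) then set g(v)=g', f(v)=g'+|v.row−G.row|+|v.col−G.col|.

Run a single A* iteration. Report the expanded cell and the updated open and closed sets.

step 1: expand (1,3) (f=5, h=3) → closed; open now [(0,3) g=3 f=7, (0,4) g=2 f=7, (0,5) g=1 f=7, (1,2) g=3 f=7, (1,6) g=1 f=7, (2,3) g=3 f=5, (2,4) g=2 f=5, (2,5) g=1 f=5]

expanded=(1,3); open=[(0,3) g=3 f=7, (0,4) g=2 f=7, (0,5) g=1 f=7, (1,2) g=3 f=7, (1,6) g=1 f=7, (2,3) g=3 f=5, (2,4) g=2 f=5, (2,5) g=1 f=5]; closed=[(1,3), (1,4), (1,5)]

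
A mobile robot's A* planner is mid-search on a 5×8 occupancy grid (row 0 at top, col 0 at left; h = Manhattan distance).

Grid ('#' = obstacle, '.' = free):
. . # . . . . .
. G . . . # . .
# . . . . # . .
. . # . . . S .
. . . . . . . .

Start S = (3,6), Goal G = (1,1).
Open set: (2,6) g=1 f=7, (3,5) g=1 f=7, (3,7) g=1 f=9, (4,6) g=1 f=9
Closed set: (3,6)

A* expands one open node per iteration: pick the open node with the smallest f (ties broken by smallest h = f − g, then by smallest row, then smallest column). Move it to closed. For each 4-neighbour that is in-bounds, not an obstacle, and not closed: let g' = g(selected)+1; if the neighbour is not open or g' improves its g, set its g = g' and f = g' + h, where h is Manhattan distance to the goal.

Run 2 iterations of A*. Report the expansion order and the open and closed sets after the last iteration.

order=[(2,6) → (1,6)]; open=[(0,6) g=3 f=9, (1,7) g=3 f=9, (2,7) g=2 f=9, (3,5) g=1 f=7, (3,7) g=1 f=9, (4,6) g=1 f=9]; closed=[(1,6), (2,6), (3,6)]

step 1: expand (2,6) (f=7, h=6) → closed; open now [(1,6) g=2 f=7, (2,7) g=2 f=9, (3,5) g=1 f=7, (3,7) g=1 f=9, (4,6) g=1 f=9]
step 2: expand (1,6) (f=7, h=5) → closed; open now [(0,6) g=3 f=9, (1,7) g=3 f=9, (2,7) g=2 f=9, (3,5) g=1 f=7, (3,7) g=1 f=9, (4,6) g=1 f=9]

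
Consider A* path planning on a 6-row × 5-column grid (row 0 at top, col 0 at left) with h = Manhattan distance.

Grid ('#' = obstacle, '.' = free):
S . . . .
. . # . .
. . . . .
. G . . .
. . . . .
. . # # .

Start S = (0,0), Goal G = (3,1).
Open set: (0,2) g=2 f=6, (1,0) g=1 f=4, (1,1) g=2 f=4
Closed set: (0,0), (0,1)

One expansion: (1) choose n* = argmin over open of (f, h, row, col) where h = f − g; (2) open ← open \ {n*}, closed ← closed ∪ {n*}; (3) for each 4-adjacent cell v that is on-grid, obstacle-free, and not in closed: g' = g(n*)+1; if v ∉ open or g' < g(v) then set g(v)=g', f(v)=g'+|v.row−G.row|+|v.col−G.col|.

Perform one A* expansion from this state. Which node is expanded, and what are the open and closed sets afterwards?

step 1: expand (1,1) (f=4, h=2) → closed; open now [(0,2) g=2 f=6, (1,0) g=1 f=4, (2,1) g=3 f=4]

expanded=(1,1); open=[(0,2) g=2 f=6, (1,0) g=1 f=4, (2,1) g=3 f=4]; closed=[(0,0), (0,1), (1,1)]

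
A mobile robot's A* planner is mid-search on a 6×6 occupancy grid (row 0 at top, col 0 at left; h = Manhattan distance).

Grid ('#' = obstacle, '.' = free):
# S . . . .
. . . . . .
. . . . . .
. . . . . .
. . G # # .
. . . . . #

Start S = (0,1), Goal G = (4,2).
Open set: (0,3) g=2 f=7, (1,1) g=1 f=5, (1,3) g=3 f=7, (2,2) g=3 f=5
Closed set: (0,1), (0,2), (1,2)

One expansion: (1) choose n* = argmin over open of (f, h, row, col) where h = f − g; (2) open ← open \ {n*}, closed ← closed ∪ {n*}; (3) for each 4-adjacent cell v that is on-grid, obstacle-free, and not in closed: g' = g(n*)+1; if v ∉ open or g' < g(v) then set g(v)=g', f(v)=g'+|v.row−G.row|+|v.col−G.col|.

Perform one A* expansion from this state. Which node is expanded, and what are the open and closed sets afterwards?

expanded=(2,2); open=[(0,3) g=2 f=7, (1,1) g=1 f=5, (1,3) g=3 f=7, (2,1) g=4 f=7, (2,3) g=4 f=7, (3,2) g=4 f=5]; closed=[(0,1), (0,2), (1,2), (2,2)]

step 1: expand (2,2) (f=5, h=2) → closed; open now [(0,3) g=2 f=7, (1,1) g=1 f=5, (1,3) g=3 f=7, (2,1) g=4 f=7, (2,3) g=4 f=7, (3,2) g=4 f=5]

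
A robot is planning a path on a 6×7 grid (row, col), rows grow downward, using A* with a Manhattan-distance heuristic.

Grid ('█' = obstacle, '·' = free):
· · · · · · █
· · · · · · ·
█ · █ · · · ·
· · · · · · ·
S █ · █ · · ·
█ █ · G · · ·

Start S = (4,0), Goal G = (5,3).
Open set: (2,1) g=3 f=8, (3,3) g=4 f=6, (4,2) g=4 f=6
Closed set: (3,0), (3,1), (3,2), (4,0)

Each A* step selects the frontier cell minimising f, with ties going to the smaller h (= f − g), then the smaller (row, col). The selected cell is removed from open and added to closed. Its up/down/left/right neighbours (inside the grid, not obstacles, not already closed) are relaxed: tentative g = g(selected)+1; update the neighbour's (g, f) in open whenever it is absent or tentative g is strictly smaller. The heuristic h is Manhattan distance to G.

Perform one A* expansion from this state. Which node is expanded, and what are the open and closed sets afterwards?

step 1: expand (3,3) (f=6, h=2) → closed; open now [(2,1) g=3 f=8, (2,3) g=5 f=8, (3,4) g=5 f=8, (4,2) g=4 f=6]

expanded=(3,3); open=[(2,1) g=3 f=8, (2,3) g=5 f=8, (3,4) g=5 f=8, (4,2) g=4 f=6]; closed=[(3,0), (3,1), (3,2), (3,3), (4,0)]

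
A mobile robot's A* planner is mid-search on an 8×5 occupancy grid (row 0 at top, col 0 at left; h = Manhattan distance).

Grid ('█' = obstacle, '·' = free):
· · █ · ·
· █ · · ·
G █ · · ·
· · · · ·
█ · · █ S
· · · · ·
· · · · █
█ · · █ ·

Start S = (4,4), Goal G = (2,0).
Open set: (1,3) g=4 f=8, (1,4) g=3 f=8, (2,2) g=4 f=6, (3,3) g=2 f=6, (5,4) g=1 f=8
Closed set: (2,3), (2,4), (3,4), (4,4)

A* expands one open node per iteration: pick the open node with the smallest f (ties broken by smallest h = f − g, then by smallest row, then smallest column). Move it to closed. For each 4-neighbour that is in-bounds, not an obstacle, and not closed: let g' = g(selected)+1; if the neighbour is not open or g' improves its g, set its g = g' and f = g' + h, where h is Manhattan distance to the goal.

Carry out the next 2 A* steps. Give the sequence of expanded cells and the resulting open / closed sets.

step 1: expand (2,2) (f=6, h=2) → closed; open now [(1,2) g=5 f=8, (1,3) g=4 f=8, (1,4) g=3 f=8, (3,2) g=5 f=8, (3,3) g=2 f=6, (5,4) g=1 f=8]
step 2: expand (3,3) (f=6, h=4) → closed; open now [(1,2) g=5 f=8, (1,3) g=4 f=8, (1,4) g=3 f=8, (3,2) g=3 f=6, (5,4) g=1 f=8]

order=[(2,2) → (3,3)]; open=[(1,2) g=5 f=8, (1,3) g=4 f=8, (1,4) g=3 f=8, (3,2) g=3 f=6, (5,4) g=1 f=8]; closed=[(2,2), (2,3), (2,4), (3,3), (3,4), (4,4)]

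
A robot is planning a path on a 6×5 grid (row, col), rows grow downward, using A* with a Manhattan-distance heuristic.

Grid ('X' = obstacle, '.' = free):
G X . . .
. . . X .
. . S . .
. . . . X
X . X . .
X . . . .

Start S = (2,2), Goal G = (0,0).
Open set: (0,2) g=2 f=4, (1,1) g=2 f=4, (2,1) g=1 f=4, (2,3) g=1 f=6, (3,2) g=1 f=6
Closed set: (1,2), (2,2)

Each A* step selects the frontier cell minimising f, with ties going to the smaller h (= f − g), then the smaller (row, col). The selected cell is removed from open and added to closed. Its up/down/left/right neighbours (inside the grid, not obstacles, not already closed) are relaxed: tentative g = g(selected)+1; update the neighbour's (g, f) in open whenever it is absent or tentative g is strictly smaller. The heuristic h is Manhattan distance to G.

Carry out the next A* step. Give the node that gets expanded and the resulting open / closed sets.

step 1: expand (0,2) (f=4, h=2) → closed; open now [(0,3) g=3 f=6, (1,1) g=2 f=4, (2,1) g=1 f=4, (2,3) g=1 f=6, (3,2) g=1 f=6]

expanded=(0,2); open=[(0,3) g=3 f=6, (1,1) g=2 f=4, (2,1) g=1 f=4, (2,3) g=1 f=6, (3,2) g=1 f=6]; closed=[(0,2), (1,2), (2,2)]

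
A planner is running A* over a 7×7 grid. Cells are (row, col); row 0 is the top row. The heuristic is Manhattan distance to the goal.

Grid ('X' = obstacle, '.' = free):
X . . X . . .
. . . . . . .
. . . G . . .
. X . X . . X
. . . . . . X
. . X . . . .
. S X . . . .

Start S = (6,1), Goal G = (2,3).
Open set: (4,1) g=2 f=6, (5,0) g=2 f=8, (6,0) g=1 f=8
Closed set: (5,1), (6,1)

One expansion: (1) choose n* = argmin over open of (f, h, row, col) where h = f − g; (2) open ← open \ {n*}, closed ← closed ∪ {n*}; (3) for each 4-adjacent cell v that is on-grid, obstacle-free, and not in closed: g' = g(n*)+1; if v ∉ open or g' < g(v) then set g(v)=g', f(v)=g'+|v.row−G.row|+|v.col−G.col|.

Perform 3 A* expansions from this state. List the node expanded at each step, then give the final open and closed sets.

order=[(4,1) → (4,2) → (3,2)]; open=[(2,2) g=5 f=6, (4,0) g=3 f=8, (4,3) g=4 f=6, (5,0) g=2 f=8, (6,0) g=1 f=8]; closed=[(3,2), (4,1), (4,2), (5,1), (6,1)]

step 1: expand (4,1) (f=6, h=4) → closed; open now [(4,0) g=3 f=8, (4,2) g=3 f=6, (5,0) g=2 f=8, (6,0) g=1 f=8]
step 2: expand (4,2) (f=6, h=3) → closed; open now [(3,2) g=4 f=6, (4,0) g=3 f=8, (4,3) g=4 f=6, (5,0) g=2 f=8, (6,0) g=1 f=8]
step 3: expand (3,2) (f=6, h=2) → closed; open now [(2,2) g=5 f=6, (4,0) g=3 f=8, (4,3) g=4 f=6, (5,0) g=2 f=8, (6,0) g=1 f=8]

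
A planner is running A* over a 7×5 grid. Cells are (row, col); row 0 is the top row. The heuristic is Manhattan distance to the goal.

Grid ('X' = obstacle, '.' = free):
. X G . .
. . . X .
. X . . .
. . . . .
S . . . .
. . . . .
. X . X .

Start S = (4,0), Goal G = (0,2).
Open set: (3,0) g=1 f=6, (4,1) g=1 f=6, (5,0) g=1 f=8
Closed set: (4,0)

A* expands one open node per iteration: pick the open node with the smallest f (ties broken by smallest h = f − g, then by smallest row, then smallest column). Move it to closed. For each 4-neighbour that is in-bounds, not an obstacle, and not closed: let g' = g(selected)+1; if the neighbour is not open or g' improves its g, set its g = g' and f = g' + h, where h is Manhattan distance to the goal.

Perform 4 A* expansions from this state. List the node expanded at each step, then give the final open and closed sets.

order=[(3,0) → (2,0) → (1,0) → (0,0)]; open=[(1,1) g=4 f=6, (3,1) g=2 f=6, (4,1) g=1 f=6, (5,0) g=1 f=8]; closed=[(0,0), (1,0), (2,0), (3,0), (4,0)]

step 1: expand (3,0) (f=6, h=5) → closed; open now [(2,0) g=2 f=6, (3,1) g=2 f=6, (4,1) g=1 f=6, (5,0) g=1 f=8]
step 2: expand (2,0) (f=6, h=4) → closed; open now [(1,0) g=3 f=6, (3,1) g=2 f=6, (4,1) g=1 f=6, (5,0) g=1 f=8]
step 3: expand (1,0) (f=6, h=3) → closed; open now [(0,0) g=4 f=6, (1,1) g=4 f=6, (3,1) g=2 f=6, (4,1) g=1 f=6, (5,0) g=1 f=8]
step 4: expand (0,0) (f=6, h=2) → closed; open now [(1,1) g=4 f=6, (3,1) g=2 f=6, (4,1) g=1 f=6, (5,0) g=1 f=8]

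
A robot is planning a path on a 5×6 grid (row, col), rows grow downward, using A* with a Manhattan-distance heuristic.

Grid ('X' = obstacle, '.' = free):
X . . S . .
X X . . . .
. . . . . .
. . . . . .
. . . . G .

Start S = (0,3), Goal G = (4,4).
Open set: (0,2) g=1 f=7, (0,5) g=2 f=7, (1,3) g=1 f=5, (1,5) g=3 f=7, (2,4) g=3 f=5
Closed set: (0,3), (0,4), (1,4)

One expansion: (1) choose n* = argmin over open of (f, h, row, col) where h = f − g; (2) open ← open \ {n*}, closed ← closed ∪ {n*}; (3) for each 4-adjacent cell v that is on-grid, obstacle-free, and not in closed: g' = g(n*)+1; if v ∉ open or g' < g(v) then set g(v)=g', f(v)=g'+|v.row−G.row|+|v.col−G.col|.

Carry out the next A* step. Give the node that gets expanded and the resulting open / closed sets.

expanded=(2,4); open=[(0,2) g=1 f=7, (0,5) g=2 f=7, (1,3) g=1 f=5, (1,5) g=3 f=7, (2,3) g=4 f=7, (2,5) g=4 f=7, (3,4) g=4 f=5]; closed=[(0,3), (0,4), (1,4), (2,4)]

step 1: expand (2,4) (f=5, h=2) → closed; open now [(0,2) g=1 f=7, (0,5) g=2 f=7, (1,3) g=1 f=5, (1,5) g=3 f=7, (2,3) g=4 f=7, (2,5) g=4 f=7, (3,4) g=4 f=5]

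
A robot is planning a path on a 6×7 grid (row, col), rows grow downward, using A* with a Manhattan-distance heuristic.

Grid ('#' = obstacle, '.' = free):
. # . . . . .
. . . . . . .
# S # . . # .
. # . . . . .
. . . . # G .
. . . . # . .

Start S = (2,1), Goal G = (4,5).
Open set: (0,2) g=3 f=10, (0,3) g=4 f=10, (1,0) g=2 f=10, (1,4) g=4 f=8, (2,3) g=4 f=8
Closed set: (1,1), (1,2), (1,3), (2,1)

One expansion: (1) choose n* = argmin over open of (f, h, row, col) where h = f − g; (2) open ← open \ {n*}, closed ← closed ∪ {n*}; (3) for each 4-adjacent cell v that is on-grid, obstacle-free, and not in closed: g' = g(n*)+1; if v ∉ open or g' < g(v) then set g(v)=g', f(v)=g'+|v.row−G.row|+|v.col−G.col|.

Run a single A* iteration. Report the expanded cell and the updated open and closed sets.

step 1: expand (1,4) (f=8, h=4) → closed; open now [(0,2) g=3 f=10, (0,3) g=4 f=10, (0,4) g=5 f=10, (1,0) g=2 f=10, (1,5) g=5 f=8, (2,3) g=4 f=8, (2,4) g=5 f=8]

expanded=(1,4); open=[(0,2) g=3 f=10, (0,3) g=4 f=10, (0,4) g=5 f=10, (1,0) g=2 f=10, (1,5) g=5 f=8, (2,3) g=4 f=8, (2,4) g=5 f=8]; closed=[(1,1), (1,2), (1,3), (1,4), (2,1)]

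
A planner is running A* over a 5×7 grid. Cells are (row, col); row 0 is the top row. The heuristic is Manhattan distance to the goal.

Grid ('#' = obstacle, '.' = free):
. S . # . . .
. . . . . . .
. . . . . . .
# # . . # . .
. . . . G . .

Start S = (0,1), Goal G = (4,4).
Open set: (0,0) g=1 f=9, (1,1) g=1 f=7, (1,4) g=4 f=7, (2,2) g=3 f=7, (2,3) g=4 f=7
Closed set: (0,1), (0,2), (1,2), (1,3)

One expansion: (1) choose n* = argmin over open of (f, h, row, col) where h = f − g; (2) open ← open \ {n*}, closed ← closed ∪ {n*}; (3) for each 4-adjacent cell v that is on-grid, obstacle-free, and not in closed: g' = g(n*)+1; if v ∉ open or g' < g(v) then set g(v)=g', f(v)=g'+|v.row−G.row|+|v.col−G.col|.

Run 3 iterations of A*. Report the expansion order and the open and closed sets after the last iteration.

order=[(1,4) → (2,4) → (2,3)]; open=[(0,0) g=1 f=9, (0,4) g=5 f=9, (1,1) g=1 f=7, (1,5) g=5 f=9, (2,2) g=3 f=7, (2,5) g=6 f=9, (3,3) g=5 f=7]; closed=[(0,1), (0,2), (1,2), (1,3), (1,4), (2,3), (2,4)]

step 1: expand (1,4) (f=7, h=3) → closed; open now [(0,0) g=1 f=9, (0,4) g=5 f=9, (1,1) g=1 f=7, (1,5) g=5 f=9, (2,2) g=3 f=7, (2,3) g=4 f=7, (2,4) g=5 f=7]
step 2: expand (2,4) (f=7, h=2) → closed; open now [(0,0) g=1 f=9, (0,4) g=5 f=9, (1,1) g=1 f=7, (1,5) g=5 f=9, (2,2) g=3 f=7, (2,3) g=4 f=7, (2,5) g=6 f=9]
step 3: expand (2,3) (f=7, h=3) → closed; open now [(0,0) g=1 f=9, (0,4) g=5 f=9, (1,1) g=1 f=7, (1,5) g=5 f=9, (2,2) g=3 f=7, (2,5) g=6 f=9, (3,3) g=5 f=7]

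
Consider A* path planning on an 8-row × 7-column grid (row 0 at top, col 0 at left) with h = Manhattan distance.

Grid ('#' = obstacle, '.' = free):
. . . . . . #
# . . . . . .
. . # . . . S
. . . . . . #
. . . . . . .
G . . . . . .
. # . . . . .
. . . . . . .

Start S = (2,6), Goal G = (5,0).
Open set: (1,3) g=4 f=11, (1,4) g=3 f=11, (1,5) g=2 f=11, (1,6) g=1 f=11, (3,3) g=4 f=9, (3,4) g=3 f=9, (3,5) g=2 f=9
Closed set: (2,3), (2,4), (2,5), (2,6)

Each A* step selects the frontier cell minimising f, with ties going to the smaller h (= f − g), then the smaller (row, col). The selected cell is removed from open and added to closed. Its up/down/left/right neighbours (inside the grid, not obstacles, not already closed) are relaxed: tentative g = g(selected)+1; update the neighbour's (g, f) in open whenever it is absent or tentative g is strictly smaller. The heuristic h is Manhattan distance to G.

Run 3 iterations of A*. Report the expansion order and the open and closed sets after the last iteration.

step 1: expand (3,3) (f=9, h=5) → closed; open now [(1,3) g=4 f=11, (1,4) g=3 f=11, (1,5) g=2 f=11, (1,6) g=1 f=11, (3,2) g=5 f=9, (3,4) g=3 f=9, (3,5) g=2 f=9, (4,3) g=5 f=9]
step 2: expand (3,2) (f=9, h=4) → closed; open now [(1,3) g=4 f=11, (1,4) g=3 f=11, (1,5) g=2 f=11, (1,6) g=1 f=11, (3,1) g=6 f=9, (3,4) g=3 f=9, (3,5) g=2 f=9, (4,2) g=6 f=9, (4,3) g=5 f=9]
step 3: expand (3,1) (f=9, h=3) → closed; open now [(1,3) g=4 f=11, (1,4) g=3 f=11, (1,5) g=2 f=11, (1,6) g=1 f=11, (2,1) g=7 f=11, (3,0) g=7 f=9, (3,4) g=3 f=9, (3,5) g=2 f=9, (4,1) g=7 f=9, (4,2) g=6 f=9, (4,3) g=5 f=9]

order=[(3,3) → (3,2) → (3,1)]; open=[(1,3) g=4 f=11, (1,4) g=3 f=11, (1,5) g=2 f=11, (1,6) g=1 f=11, (2,1) g=7 f=11, (3,0) g=7 f=9, (3,4) g=3 f=9, (3,5) g=2 f=9, (4,1) g=7 f=9, (4,2) g=6 f=9, (4,3) g=5 f=9]; closed=[(2,3), (2,4), (2,5), (2,6), (3,1), (3,2), (3,3)]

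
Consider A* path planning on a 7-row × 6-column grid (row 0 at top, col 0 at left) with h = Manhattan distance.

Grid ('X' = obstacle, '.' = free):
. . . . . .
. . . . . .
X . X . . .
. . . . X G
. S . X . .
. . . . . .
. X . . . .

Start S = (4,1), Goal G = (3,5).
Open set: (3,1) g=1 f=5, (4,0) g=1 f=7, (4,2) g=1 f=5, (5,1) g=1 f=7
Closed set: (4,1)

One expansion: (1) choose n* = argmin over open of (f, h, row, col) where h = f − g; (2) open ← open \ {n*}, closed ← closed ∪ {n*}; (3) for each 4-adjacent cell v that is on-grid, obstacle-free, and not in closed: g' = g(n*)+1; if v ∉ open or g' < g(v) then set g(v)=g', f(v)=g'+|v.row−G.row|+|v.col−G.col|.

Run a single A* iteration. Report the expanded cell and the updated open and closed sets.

step 1: expand (3,1) (f=5, h=4) → closed; open now [(2,1) g=2 f=7, (3,0) g=2 f=7, (3,2) g=2 f=5, (4,0) g=1 f=7, (4,2) g=1 f=5, (5,1) g=1 f=7]

expanded=(3,1); open=[(2,1) g=2 f=7, (3,0) g=2 f=7, (3,2) g=2 f=5, (4,0) g=1 f=7, (4,2) g=1 f=5, (5,1) g=1 f=7]; closed=[(3,1), (4,1)]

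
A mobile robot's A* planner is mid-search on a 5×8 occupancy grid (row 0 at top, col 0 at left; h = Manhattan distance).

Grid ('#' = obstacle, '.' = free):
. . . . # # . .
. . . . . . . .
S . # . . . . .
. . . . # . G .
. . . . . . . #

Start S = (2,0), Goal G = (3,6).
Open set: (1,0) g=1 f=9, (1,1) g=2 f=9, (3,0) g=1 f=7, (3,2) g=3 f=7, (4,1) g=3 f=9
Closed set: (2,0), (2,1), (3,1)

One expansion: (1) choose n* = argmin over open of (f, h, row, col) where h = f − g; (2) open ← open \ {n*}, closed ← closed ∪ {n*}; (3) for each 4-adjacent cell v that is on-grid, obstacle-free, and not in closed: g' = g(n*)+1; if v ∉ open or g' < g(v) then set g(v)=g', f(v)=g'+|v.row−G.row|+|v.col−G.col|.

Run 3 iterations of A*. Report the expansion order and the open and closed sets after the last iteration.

order=[(3,2) → (3,3) → (3,0)]; open=[(1,0) g=1 f=9, (1,1) g=2 f=9, (2,3) g=5 f=9, (4,0) g=2 f=9, (4,1) g=3 f=9, (4,2) g=4 f=9, (4,3) g=5 f=9]; closed=[(2,0), (2,1), (3,0), (3,1), (3,2), (3,3)]

step 1: expand (3,2) (f=7, h=4) → closed; open now [(1,0) g=1 f=9, (1,1) g=2 f=9, (3,0) g=1 f=7, (3,3) g=4 f=7, (4,1) g=3 f=9, (4,2) g=4 f=9]
step 2: expand (3,3) (f=7, h=3) → closed; open now [(1,0) g=1 f=9, (1,1) g=2 f=9, (2,3) g=5 f=9, (3,0) g=1 f=7, (4,1) g=3 f=9, (4,2) g=4 f=9, (4,3) g=5 f=9]
step 3: expand (3,0) (f=7, h=6) → closed; open now [(1,0) g=1 f=9, (1,1) g=2 f=9, (2,3) g=5 f=9, (4,0) g=2 f=9, (4,1) g=3 f=9, (4,2) g=4 f=9, (4,3) g=5 f=9]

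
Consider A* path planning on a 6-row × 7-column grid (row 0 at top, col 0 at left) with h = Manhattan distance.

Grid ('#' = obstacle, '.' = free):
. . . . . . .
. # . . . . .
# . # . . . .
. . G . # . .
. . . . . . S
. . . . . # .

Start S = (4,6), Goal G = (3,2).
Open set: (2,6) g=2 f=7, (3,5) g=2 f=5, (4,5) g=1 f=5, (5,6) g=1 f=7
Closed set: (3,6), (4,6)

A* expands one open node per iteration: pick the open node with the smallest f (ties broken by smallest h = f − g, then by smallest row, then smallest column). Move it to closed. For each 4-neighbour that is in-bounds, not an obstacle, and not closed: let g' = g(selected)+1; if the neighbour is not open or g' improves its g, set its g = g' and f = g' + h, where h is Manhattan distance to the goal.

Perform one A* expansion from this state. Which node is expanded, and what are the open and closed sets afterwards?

step 1: expand (3,5) (f=5, h=3) → closed; open now [(2,5) g=3 f=7, (2,6) g=2 f=7, (4,5) g=1 f=5, (5,6) g=1 f=7]

expanded=(3,5); open=[(2,5) g=3 f=7, (2,6) g=2 f=7, (4,5) g=1 f=5, (5,6) g=1 f=7]; closed=[(3,5), (3,6), (4,6)]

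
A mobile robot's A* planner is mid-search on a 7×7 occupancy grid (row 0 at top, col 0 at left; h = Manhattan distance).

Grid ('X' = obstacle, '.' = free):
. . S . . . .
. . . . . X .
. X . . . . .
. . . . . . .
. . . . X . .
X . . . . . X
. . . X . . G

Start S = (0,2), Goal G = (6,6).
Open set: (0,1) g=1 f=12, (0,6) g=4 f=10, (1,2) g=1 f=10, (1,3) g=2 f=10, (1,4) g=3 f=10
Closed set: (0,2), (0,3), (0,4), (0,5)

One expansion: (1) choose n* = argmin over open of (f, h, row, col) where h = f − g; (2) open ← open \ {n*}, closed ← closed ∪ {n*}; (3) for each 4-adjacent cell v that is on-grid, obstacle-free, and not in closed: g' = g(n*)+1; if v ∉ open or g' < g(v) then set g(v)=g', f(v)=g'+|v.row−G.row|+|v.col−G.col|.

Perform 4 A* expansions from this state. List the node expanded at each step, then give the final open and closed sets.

order=[(0,6) → (1,6) → (2,6) → (3,6)]; open=[(0,1) g=1 f=12, (1,2) g=1 f=10, (1,3) g=2 f=10, (1,4) g=3 f=10, (2,5) g=7 f=12, (3,5) g=8 f=12, (4,6) g=8 f=10]; closed=[(0,2), (0,3), (0,4), (0,5), (0,6), (1,6), (2,6), (3,6)]

step 1: expand (0,6) (f=10, h=6) → closed; open now [(0,1) g=1 f=12, (1,2) g=1 f=10, (1,3) g=2 f=10, (1,4) g=3 f=10, (1,6) g=5 f=10]
step 2: expand (1,6) (f=10, h=5) → closed; open now [(0,1) g=1 f=12, (1,2) g=1 f=10, (1,3) g=2 f=10, (1,4) g=3 f=10, (2,6) g=6 f=10]
step 3: expand (2,6) (f=10, h=4) → closed; open now [(0,1) g=1 f=12, (1,2) g=1 f=10, (1,3) g=2 f=10, (1,4) g=3 f=10, (2,5) g=7 f=12, (3,6) g=7 f=10]
step 4: expand (3,6) (f=10, h=3) → closed; open now [(0,1) g=1 f=12, (1,2) g=1 f=10, (1,3) g=2 f=10, (1,4) g=3 f=10, (2,5) g=7 f=12, (3,5) g=8 f=12, (4,6) g=8 f=10]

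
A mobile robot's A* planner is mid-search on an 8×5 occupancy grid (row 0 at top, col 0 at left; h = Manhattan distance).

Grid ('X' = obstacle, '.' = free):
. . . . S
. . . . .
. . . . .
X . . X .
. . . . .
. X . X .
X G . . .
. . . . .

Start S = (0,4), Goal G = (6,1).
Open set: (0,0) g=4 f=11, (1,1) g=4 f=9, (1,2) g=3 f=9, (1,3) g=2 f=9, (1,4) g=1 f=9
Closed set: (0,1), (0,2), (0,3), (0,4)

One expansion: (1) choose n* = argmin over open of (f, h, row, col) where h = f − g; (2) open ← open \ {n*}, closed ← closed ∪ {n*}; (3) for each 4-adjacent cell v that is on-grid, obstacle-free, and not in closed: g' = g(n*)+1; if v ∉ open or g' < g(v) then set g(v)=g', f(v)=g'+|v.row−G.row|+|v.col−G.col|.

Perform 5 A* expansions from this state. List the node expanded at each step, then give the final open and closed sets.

step 1: expand (1,1) (f=9, h=5) → closed; open now [(0,0) g=4 f=11, (1,0) g=5 f=11, (1,2) g=3 f=9, (1,3) g=2 f=9, (1,4) g=1 f=9, (2,1) g=5 f=9]
step 2: expand (2,1) (f=9, h=4) → closed; open now [(0,0) g=4 f=11, (1,0) g=5 f=11, (1,2) g=3 f=9, (1,3) g=2 f=9, (1,4) g=1 f=9, (2,0) g=6 f=11, (2,2) g=6 f=11, (3,1) g=6 f=9]
step 3: expand (3,1) (f=9, h=3) → closed; open now [(0,0) g=4 f=11, (1,0) g=5 f=11, (1,2) g=3 f=9, (1,3) g=2 f=9, (1,4) g=1 f=9, (2,0) g=6 f=11, (2,2) g=6 f=11, (3,2) g=7 f=11, (4,1) g=7 f=9]
step 4: expand (4,1) (f=9, h=2) → closed; open now [(0,0) g=4 f=11, (1,0) g=5 f=11, (1,2) g=3 f=9, (1,3) g=2 f=9, (1,4) g=1 f=9, (2,0) g=6 f=11, (2,2) g=6 f=11, (3,2) g=7 f=11, (4,0) g=8 f=11, (4,2) g=8 f=11]
step 5: expand (1,2) (f=9, h=6) → closed; open now [(0,0) g=4 f=11, (1,0) g=5 f=11, (1,3) g=2 f=9, (1,4) g=1 f=9, (2,0) g=6 f=11, (2,2) g=4 f=9, (3,2) g=7 f=11, (4,0) g=8 f=11, (4,2) g=8 f=11]

order=[(1,1) → (2,1) → (3,1) → (4,1) → (1,2)]; open=[(0,0) g=4 f=11, (1,0) g=5 f=11, (1,3) g=2 f=9, (1,4) g=1 f=9, (2,0) g=6 f=11, (2,2) g=4 f=9, (3,2) g=7 f=11, (4,0) g=8 f=11, (4,2) g=8 f=11]; closed=[(0,1), (0,2), (0,3), (0,4), (1,1), (1,2), (2,1), (3,1), (4,1)]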